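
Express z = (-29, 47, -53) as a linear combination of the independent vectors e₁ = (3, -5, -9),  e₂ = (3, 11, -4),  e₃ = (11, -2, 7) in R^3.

z = e₁ + 4e₂ - 4e₃

Set up the augmented matrix [e₁ | e₂ | e₃ | z] and row-reduce.
The system has the unique solution (c₁, c₂, c₃) = (1, 4, -4).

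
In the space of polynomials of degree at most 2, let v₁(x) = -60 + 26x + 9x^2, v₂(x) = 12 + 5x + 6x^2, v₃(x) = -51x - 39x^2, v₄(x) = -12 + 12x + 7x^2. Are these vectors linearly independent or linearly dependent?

Write each element as a coordinate vector in ℝ³ using {1, x, x^2}.
There are 4 vectors in a 3-dimensional space, so they cannot be linearly independent.

linearly dependent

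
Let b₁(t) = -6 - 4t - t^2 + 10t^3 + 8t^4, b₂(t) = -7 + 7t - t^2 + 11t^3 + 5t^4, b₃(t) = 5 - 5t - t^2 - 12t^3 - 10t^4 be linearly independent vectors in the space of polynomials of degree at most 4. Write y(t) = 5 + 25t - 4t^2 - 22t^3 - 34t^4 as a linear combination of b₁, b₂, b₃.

y = -3b₁ + 4b₂ + 3b₃

Identify each element with its coordinate vector in ℝ⁵ via {1, t, …, t^4}.
Solve the system with b₁, b₂, b₃ as columns and y as the right-hand side.
Back-substitution yields (a₁, a₂, a₃) = (-3, 4, 3).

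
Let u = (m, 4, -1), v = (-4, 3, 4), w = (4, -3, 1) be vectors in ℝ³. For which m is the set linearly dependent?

Dependence holds iff the 3×3 matrix [u v w] is singular.
Expanding, det = 15*m + 80.
This vanishes exactly when m = -16/3.

m = -16/3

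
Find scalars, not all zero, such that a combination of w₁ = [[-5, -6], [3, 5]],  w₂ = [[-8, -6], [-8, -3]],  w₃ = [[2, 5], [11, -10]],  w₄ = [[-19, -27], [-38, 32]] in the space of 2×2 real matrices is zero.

w₁ + w₂ - 3w₃ - w₄ = 0

Take coordinates with respect to {E₁₁, E₁₂, E₂₁, E₂₂}.
Solve the homogeneous system with w₁, w₂, w₃, w₄ as columns by row-reducing the coefficient matrix.
The free variable yields coefficients (1, 1, -3, -1) (any nonzero multiple also works).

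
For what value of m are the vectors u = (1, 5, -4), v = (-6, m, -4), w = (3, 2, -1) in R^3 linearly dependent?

m = 34/11

The vectors are dependent exactly when the determinant of the matrix with rows u, v, w vanishes.
Cofactor expansion gives det = 11*m - 34.
This vanishes exactly when m = 34/11.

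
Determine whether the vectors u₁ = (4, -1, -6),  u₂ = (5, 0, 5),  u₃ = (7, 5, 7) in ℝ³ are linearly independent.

Form the 3×3 matrix with these as columns; its determinant is -250.
A nonzero determinant means the columns are linearly independent.

linearly independent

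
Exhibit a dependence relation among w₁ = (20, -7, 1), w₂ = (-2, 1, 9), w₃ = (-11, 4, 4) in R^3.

w₁ - w₂ + 2w₃ = 0

Write the vectors as columns of a matrix and find a nonzero vector in its null space.
One solution (up to scaling) is (1, -1, 2).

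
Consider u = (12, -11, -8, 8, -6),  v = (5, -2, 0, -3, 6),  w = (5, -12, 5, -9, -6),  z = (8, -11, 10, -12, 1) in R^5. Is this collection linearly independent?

Place the vectors as rows of a 4×5 matrix and reduce to echelon form.
The reduction yields 4 nonzero rows, so the rank is 4.
Since rank = 4 (the number of vectors), the set is linearly independent.

linearly independent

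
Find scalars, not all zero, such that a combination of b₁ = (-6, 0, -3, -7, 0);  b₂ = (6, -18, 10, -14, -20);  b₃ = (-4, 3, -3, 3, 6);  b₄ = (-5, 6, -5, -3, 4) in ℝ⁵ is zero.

Write the vectors as columns of a matrix and find a nonzero vector in its null space.
One solution (up to scaling) is (2, -1, -2, -2).

2b₁ - b₂ - 2b₃ - 2b₄ = 0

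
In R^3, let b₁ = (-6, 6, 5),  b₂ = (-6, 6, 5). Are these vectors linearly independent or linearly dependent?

linearly dependent

Row-reduce the matrix whose columns are b₁, b₂.
The reduction yields 1 nonzero row, so the rank is 1.
Since rank 1 < 2, the set is linearly dependent.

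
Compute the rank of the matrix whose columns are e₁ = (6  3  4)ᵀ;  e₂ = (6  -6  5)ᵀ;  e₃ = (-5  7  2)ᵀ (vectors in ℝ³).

Apply Gaussian elimination to the matrix whose rows are e₁, e₂, e₃.
There are 3 pivot columns, so rank = 3.

rank 3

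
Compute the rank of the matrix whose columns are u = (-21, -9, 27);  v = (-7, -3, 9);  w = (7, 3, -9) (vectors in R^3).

rank 1

Put the 3×3 matrix [u|v|w] into echelon form.
Exactly 1 pivot survives; hence the rank is 1.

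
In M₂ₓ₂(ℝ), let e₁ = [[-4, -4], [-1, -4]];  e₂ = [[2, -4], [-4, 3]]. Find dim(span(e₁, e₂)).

2

Represent each element by its coordinate vector in ℝ⁴.
Apply Gaussian elimination to the matrix whose rows are e₁, e₂.
Exactly 2 pivots survive; hence the rank is 2.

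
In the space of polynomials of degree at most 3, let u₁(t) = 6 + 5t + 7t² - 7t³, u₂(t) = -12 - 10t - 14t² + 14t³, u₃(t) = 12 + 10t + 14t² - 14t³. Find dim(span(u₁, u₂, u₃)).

1

Use coordinates relative to {1, t, …, t³}.
Put the 4×3 matrix [u₁|u₂|u₃] into echelon form.
Exactly 1 pivot survives; hence the rank is 1.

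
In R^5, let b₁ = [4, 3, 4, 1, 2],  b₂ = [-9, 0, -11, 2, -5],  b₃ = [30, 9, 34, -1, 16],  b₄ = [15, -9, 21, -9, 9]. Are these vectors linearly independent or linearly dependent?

Row-reduce the matrix whose columns are b₁, b₂, b₃, b₄.
The reduction yields 2 nonzero rows, so the rank is 2.
Since rank 2 < 4, the set is linearly dependent.

linearly dependent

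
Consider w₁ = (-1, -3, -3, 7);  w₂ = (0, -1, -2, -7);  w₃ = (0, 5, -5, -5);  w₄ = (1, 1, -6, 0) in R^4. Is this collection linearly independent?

linearly independent

Row-reduce the matrix whose columns are w₁, w₂, w₃, w₄.
The reduction yields 4 nonzero rows, so the rank is 4.
Since rank = 4 (the number of vectors), the set is linearly independent.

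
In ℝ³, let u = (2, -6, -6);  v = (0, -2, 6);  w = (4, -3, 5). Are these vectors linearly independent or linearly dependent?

linearly independent

Row-reduce the matrix whose columns are u, v, w.
The reduction yields 3 nonzero rows, so the rank is 3.
Since rank = 3 (the number of vectors), the set is linearly independent.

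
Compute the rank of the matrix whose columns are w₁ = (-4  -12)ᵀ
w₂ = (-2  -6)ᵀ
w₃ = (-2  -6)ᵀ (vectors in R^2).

1

Put the 2×3 matrix [w₁|w₂|w₃] into echelon form.
Reduction leaves 1 leading entry, giving rank 1.
(With 3 elements in a 2-dimensional space the rank is at most 2.)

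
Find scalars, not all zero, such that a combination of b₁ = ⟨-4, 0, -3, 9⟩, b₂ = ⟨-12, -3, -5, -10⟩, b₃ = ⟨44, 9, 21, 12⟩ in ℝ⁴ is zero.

Set up α₁b₁ + … + α₃b₃ = 0 and solve the homogeneous system.
A generator of the null space is (2, 3, 1).

2b₁ + 3b₂ + b₃ = 0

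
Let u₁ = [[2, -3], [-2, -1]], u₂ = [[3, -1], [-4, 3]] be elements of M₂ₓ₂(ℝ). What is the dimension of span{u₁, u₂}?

Use coordinates relative to {E₁₁, E₁₂, E₂₁, E₂₂}.
Put the 4×2 matrix [u₁|u₂] into echelon form.
The echelon form has 2 nonzero rows, so the rank is 2.

2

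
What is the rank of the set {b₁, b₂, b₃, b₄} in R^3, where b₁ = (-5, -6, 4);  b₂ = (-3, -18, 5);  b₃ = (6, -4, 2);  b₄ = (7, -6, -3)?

rank 3

Put the 3×4 matrix [b₁|b₂|b₃|b₄] into echelon form.
There are 3 pivot columns, so rank = 3.
(With 4 elements in a 3-dimensional space the rank is at most 3.)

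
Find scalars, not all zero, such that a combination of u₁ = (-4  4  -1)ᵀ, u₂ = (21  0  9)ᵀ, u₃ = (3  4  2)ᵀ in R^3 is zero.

3u₁ + u₂ - 3u₃ = 0

Set up α₁u₁ + … + α₃u₃ = 0 and solve the homogeneous system.
A generator of the null space is (3, 1, -3).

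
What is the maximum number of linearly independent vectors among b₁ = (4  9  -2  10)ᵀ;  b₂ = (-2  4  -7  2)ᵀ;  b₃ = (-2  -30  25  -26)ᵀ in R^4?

2

Apply Gaussian elimination to the matrix whose rows are b₁, b₂, b₃.
Exactly 2 pivots survive; hence the rank is 2.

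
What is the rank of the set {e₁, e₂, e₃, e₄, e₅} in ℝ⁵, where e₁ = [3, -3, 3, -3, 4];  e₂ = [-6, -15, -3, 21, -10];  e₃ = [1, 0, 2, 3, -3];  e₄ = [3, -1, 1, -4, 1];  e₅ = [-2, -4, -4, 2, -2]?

rank 4

Put the 5×5 matrix [e₁|e₂|e₃|e₄|e₅] into echelon form.
The echelon form has 4 nonzero rows, so the rank is 4.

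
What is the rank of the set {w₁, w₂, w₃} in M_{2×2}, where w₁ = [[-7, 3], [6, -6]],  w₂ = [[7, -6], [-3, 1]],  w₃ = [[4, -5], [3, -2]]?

3

Use coordinates relative to {E₁₁, E₁₂, E₂₁, E₂₂}.
Apply Gaussian elimination to the matrix whose rows are w₁, w₂, w₃.
Exactly 3 pivots survive; hence the rank is 3.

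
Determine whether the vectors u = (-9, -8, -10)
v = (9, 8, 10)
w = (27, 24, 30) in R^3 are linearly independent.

linearly dependent

Form the 3×3 matrix with these as columns; its determinant is 0.
A zero determinant means the columns are linearly dependent.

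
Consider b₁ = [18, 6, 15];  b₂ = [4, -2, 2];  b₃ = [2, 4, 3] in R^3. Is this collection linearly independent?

linearly dependent

The matrix [b₁|b₂|b₃] has determinant 0.
A zero determinant means the columns are linearly dependent.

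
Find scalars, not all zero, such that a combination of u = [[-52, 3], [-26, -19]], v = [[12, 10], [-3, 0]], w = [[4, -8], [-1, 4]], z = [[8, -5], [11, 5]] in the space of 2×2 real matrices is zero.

u + 2v + w + 3z = 0

Write each element as a vector in ℝ⁴ using {E₁₁, E₁₂, E₂₁, E₂₂}.
Write the vectors as columns of a matrix and find a nonzero vector in its null space.
One solution (up to scaling) is (1, 2, 1, 3).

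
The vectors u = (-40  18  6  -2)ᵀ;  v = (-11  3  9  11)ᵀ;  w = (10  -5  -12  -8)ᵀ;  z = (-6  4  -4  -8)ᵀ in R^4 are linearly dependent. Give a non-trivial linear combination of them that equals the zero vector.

Row-reduce the matrix with u, v, w, z as columns; the null space gives the coefficients.
The free variable yields coefficients (1, -2, 0, -3) (any nonzero multiple also works).

u - 2v - 3z = 0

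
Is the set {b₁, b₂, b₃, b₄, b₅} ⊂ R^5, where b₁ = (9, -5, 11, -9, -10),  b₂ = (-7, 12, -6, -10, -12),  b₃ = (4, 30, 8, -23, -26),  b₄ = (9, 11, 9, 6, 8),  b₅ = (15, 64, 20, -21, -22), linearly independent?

Row-reduce the matrix whose columns are b₁, b₂, b₃, b₄, b₅.
The reduction yields 3 nonzero rows, so the rank is 3.
Since rank 3 < 5, the set is linearly dependent.

linearly dependent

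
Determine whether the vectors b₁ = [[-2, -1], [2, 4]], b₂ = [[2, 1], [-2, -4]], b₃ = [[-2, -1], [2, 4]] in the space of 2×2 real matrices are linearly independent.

Write each element as a coordinate vector in ℝ⁴ using {E₁₁, E₁₂, E₂₁, E₂₂}.
Two of the vectors are equal, giving an immediate dependence.

linearly dependent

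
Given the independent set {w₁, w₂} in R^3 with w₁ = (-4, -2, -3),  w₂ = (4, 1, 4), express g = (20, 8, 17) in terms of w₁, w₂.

g = -3w₁ + 2w₂

Solve the system with w₁, w₂ as columns and g as the right-hand side.
Row-reducing the augmented matrix gives the unique coefficients (c₁, c₂) = (-3, 2).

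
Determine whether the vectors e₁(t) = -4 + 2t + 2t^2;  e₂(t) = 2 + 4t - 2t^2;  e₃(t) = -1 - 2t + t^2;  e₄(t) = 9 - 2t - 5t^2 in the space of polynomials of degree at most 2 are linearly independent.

linearly dependent

Take coordinates with respect to the standard basis {1, t, t^2}.
There are 4 vectors in a 3-dimensional space, so they cannot be linearly independent.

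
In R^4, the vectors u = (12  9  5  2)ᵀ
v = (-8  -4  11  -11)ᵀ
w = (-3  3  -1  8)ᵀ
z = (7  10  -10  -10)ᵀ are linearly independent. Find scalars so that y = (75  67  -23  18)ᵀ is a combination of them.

y = 4u - 2v + w + 2z

Set up the augmented matrix [u | v | w | z | y] and row-reduce.
Back-substitution yields (α₁, …, α₄) = (4, -2, 1, 2).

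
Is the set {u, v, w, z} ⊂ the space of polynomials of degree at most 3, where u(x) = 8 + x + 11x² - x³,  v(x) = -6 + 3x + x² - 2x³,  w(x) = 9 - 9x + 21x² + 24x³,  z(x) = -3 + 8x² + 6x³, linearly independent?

Write each element as a coordinate vector in ℝ⁴ using {1, x, …, x³}.
Row-reduce the matrix whose columns are u, v, w, z.
The reduction yields 3 nonzero rows, so the rank is 3.
Since rank 3 < 4, the set is linearly dependent.
Indeed 3v + w - 3z = 0.

linearly dependent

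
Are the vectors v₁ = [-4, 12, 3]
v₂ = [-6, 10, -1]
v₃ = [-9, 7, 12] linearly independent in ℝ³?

linearly independent

Place the vectors as rows of a 3×3 matrix and reduce to echelon form.
The reduction yields 3 nonzero rows, so the rank is 3.
Since rank = 3 (the number of vectors), the set is linearly independent.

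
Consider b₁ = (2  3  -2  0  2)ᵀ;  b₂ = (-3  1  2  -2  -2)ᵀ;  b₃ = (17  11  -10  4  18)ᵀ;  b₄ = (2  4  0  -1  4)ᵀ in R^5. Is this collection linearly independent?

linearly dependent

Row-reduce the matrix whose columns are b₁, b₂, b₃, b₄.
The reduction yields 3 nonzero rows, so the rank is 3.
Since rank 3 < 4, the set is linearly dependent.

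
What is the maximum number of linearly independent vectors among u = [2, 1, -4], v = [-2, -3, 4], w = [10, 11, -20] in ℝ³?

2

Apply Gaussian elimination to the matrix whose rows are u, v, w.
Exactly 2 pivots survive; hence the rank is 2.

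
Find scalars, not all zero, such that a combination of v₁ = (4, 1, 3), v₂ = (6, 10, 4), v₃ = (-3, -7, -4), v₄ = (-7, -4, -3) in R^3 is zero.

v₁ + v₂ + v₃ + v₄ = 0

Write the vectors as columns of a matrix and find a nonzero vector in its null space.
A generator of the null space is (1, 1, 1, 1).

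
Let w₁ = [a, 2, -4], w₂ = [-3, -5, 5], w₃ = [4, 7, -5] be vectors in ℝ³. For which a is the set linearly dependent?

The vectors are dependent exactly when the determinant of the matrix with rows w₁, w₂, w₃ vanishes.
Expanding, det = 14 - 10*a.
This vanishes exactly when a = 7/5.

a = 7/5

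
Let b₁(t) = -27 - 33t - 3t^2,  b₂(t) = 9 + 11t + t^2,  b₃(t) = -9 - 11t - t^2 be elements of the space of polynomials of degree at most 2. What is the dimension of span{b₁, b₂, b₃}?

1

Represent each element by its coordinate vector in ℝ³.
Put the 3×3 matrix [b₁|b₂|b₃] into echelon form.
There is 1 pivot column, so rank = 1.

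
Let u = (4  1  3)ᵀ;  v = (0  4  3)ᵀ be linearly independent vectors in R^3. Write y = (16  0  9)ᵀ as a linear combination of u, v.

y = 4u - v

Write y = a₁u + a₂v and equate components.
Row-reducing the augmented matrix gives the unique coefficients (a₁, a₂) = (4, -1).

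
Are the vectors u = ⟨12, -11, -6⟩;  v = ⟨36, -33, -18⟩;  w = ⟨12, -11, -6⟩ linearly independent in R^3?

Row-reduce the matrix whose columns are u, v, w.
The reduction yields 1 nonzero row, so the rank is 1.
Since rank 1 < 3, the set is linearly dependent.
Indeed 3u - v = 0.

linearly dependent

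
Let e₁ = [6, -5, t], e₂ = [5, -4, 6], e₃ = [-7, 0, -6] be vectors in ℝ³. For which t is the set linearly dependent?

The set is linearly dependent precisely when det[e₁; e₂; e₃] = 0.
The determinant works out to 204 - 28*t.
This vanishes exactly when t = 51/7.

t = 51/7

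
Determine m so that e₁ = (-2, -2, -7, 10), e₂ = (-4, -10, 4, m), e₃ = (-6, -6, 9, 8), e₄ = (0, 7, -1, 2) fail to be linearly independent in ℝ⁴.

The set is linearly dependent precisely when det[e₁; e₂; e₃; e₄] = 0.
The determinant works out to 420*m - 2400.
This vanishes exactly when m = 40/7.

m = 40/7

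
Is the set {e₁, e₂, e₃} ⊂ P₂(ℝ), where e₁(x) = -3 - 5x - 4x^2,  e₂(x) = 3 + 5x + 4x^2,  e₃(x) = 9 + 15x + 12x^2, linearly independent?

linearly dependent

Write each element as a coordinate vector in ℝ³ using {1, x, x^2}.
Row-reduce the matrix whose columns are e₁, e₂, e₃.
The reduction yields 1 nonzero row, so the rank is 1.
Since rank 1 < 3, the set is linearly dependent.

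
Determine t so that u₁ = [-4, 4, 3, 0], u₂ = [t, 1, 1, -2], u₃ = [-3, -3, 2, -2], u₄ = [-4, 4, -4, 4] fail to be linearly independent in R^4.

t = 25

The set is linearly dependent precisely when det[u₁; u₂; u₃; u₄] = 0.
Cofactor expansion gives det = 300 - 12*t.
Setting this to zero gives t = 25.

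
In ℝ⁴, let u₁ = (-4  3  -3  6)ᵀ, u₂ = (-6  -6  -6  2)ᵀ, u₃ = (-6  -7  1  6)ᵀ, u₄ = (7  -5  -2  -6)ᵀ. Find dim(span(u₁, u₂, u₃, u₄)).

Form the matrix with u₁, u₂, u₃, u₄ as columns and reduce.
Exactly 4 pivots survive; hence the rank is 4.

dim = 4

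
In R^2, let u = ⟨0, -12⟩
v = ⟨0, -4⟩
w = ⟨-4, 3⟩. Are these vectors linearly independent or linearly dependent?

There are 3 vectors in a 2-dimensional space, so they cannot be linearly independent.

linearly dependent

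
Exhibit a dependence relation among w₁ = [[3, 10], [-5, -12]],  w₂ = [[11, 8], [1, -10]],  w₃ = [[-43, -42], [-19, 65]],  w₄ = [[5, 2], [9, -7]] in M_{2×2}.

Pass to coordinate vectors relative to the basis {E₁₁, E₁₂, E₂₁, E₂₂}.
Row-reduce the matrix with w₁, w₂, w₃, w₄ as columns; the null space gives the coefficients.
A generator of the null space is (2, 2, 1, 3).

2w₁ + 2w₂ + w₃ + 3w₄ = 0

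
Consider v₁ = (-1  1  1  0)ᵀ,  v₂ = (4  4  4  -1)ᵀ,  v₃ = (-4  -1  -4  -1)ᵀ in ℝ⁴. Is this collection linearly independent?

Row-reduce the matrix whose columns are v₁, v₂, v₃.
The reduction yields 3 nonzero rows, so the rank is 3.
Since rank = 3 (the number of vectors), the set is linearly independent.

linearly independent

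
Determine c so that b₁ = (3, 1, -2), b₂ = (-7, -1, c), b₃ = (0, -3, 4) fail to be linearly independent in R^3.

Dependence holds iff the 3×3 matrix [b₁ b₂ b₃] is singular.
Expanding, det = 9*c - 26.
Solving 9*c - 26 = 0 yields c = 26/9.

c = 26/9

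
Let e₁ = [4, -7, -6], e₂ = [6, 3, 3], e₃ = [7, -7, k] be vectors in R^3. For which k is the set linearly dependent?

The set is linearly dependent precisely when det[e₁; e₂; e₃] = 0.
The determinant works out to 54*k + 315.
Setting this to zero gives k = -35/6.

k = -35/6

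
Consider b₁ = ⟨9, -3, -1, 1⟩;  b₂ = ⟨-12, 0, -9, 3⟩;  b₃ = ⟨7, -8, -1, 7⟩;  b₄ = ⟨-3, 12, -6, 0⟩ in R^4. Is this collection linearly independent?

Place the vectors as rows of a 4×4 matrix and reduce to echelon form.
The reduction yields 4 nonzero rows, so the rank is 4.
Since rank = 4 (the number of vectors), the set is linearly independent.

linearly independent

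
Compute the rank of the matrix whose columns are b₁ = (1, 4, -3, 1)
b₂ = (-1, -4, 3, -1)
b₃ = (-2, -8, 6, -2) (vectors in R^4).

Apply Gaussian elimination to the matrix whose rows are b₁, b₂, b₃.
The echelon form has 1 nonzero row, so the rank is 1.

rank 1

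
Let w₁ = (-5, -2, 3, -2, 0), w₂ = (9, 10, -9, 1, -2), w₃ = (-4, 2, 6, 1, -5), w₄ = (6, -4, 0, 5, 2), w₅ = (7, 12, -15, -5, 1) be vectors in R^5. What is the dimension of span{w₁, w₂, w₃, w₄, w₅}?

dim = 3

Put the 5×5 matrix [w₁|w₂|w₃|w₄|w₅] into echelon form.
Exactly 3 pivots survive; hence the rank is 3.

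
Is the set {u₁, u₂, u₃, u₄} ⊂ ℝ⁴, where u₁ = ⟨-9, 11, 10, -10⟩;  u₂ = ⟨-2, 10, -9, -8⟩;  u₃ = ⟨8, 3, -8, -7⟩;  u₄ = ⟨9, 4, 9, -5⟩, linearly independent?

linearly independent

Place the vectors as rows of a 4×4 matrix and reduce to echelon form.
The reduction yields 4 nonzero rows, so the rank is 4.
Since rank = 4 (the number of vectors), the set is linearly independent.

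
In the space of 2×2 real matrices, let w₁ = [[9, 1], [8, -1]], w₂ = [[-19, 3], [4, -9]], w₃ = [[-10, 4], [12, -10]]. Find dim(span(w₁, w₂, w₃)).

2

Pass to coordinate vectors with respect to the basis {E₁₁, E₁₂, E₂₁, E₂₂}.
Row-reduce the 3×4 matrix with these as rows.
There are 2 pivot columns, so rank = 2.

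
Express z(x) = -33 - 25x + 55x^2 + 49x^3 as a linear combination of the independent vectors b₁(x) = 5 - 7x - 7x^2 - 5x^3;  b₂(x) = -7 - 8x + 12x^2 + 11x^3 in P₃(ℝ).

Identify each element with its coordinate vector in ℝ⁴ via {1, x, …, x^3}.
Write z = c₁b₁ + c₂b₂ and equate components.
The system has the unique solution (c₁, c₂) = (-1, 4).

z = -b₁ + 4b₂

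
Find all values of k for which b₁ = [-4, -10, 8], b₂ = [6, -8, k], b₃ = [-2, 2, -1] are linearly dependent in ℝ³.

The vectors are dependent exactly when the determinant of the matrix with rows b₁, b₂, b₃ vanishes.
Expanding, det = 28*k - 124.
Setting this to zero gives k = 31/7.

k = 31/7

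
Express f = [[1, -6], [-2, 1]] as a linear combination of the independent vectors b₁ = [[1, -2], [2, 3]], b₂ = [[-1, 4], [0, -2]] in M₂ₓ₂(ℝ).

f = -b₁ - 2b₂

Identify each element with its coordinate vector in ℝ⁴ via {E₁₁, E₁₂, E₂₁, E₂₂}.
Solve the system with b₁, b₂ as columns and f as the right-hand side.
Back-substitution yields (a₁, a₂) = (-1, -2).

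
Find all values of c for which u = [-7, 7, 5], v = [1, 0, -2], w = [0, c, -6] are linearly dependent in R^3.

The set is linearly dependent precisely when det[u; v; w] = 0.
The determinant works out to 42 - 9*c.
Solving 42 - 9*c = 0 yields c = 14/3.

c = 14/3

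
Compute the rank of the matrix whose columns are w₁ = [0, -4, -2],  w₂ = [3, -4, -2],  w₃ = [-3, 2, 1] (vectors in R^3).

Apply Gaussian elimination to the matrix whose rows are w₁, w₂, w₃.
There are 2 pivot columns, so rank = 2.

rank 2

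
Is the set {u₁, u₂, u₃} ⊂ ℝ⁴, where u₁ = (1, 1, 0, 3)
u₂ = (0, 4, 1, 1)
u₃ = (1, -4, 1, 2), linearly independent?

linearly independent

Row-reduce the matrix whose columns are u₁, u₂, u₃.
The reduction yields 3 nonzero rows, so the rank is 3.
Since rank = 3 (the number of vectors), the set is linearly independent.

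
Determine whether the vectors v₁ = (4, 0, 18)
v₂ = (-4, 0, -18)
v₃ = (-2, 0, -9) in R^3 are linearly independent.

The matrix [v₁|v₂|v₃] has determinant 0.
A zero determinant means the columns are linearly dependent.
Indeed v₁ + v₂ = 0.

linearly dependent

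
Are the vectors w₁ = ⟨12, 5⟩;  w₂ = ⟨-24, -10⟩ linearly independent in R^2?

Place the vectors as rows of a 2×2 matrix and reduce to echelon form.
The reduction yields 1 nonzero row, so the rank is 1.
Since rank 1 < 2, the set is linearly dependent.
Indeed 2w₁ + w₂ = 0.

linearly dependent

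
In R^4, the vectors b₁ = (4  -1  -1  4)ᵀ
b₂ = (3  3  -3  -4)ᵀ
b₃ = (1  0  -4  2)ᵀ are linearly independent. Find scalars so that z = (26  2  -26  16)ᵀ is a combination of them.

Write z = α₁b₁ + … + α₃b₃ and equate components.
The system has the unique solution (α₁, α₂, α₃) = (4, 2, 4).

z = 4b₁ + 2b₂ + 4b₃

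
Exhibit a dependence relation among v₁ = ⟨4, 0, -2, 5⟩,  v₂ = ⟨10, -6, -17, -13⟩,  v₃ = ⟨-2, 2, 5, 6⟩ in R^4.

Set up α₁v₁ + … + α₃v₃ = 0 and solve the homogeneous system.
A generator of the null space is (1, -1, -3).

v₁ - v₂ - 3v₃ = 0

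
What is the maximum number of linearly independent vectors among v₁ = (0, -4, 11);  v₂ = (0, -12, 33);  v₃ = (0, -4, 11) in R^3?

1

Put the 3×3 matrix [v₁|v₂|v₃] into echelon form.
Reduction leaves 1 leading entry, giving rank 1.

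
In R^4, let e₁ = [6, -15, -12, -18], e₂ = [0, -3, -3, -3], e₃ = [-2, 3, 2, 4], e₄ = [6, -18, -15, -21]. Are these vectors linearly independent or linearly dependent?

Row-reduce the matrix whose columns are e₁, e₂, e₃, e₄.
The reduction yields 2 nonzero rows, so the rank is 2.
Since rank 2 < 4, the set is linearly dependent.

linearly dependent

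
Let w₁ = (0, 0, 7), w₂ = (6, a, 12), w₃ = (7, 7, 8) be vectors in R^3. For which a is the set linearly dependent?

The set is linearly dependent precisely when det[w₁; w₂; w₃] = 0.
Cofactor expansion gives det = 294 - 49*a.
Setting this to zero gives a = 6.

a = 6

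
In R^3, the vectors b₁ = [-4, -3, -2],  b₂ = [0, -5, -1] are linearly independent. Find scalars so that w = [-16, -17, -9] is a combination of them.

Set up the augmented matrix [b₁ | b₂ | w] and row-reduce.
Back-substitution yields (α₁, α₂) = (4, 1).

w = 4b₁ + b₂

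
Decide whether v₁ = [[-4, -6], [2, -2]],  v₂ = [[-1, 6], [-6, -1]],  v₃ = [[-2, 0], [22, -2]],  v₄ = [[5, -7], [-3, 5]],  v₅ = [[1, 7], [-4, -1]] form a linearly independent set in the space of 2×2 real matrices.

Write each element as a coordinate vector in ℝ⁴ using {E₁₁, E₁₂, E₂₁, E₂₂}.
There are 5 vectors in a 4-dimensional space, so they cannot be linearly independent.

linearly dependent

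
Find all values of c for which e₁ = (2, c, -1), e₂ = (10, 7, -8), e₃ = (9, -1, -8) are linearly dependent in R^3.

Dependence holds iff the 3×3 matrix [e₁ e₂ e₃] is singular.
Expanding, det = 8*c - 55.
Setting this to zero gives c = 55/8.

c = 55/8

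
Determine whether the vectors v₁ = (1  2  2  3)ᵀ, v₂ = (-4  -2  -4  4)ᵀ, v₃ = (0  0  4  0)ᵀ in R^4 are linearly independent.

linearly independent

Row-reduce the matrix whose columns are v₁, v₂, v₃.
The reduction yields 3 nonzero rows, so the rank is 3.
Since rank = 3 (the number of vectors), the set is linearly independent.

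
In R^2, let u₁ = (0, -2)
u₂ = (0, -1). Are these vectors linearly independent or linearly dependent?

linearly dependent

The matrix [u₁|u₂] has determinant 0.
A zero determinant means the columns are linearly dependent.
Indeed u₁ - 2u₂ = 0.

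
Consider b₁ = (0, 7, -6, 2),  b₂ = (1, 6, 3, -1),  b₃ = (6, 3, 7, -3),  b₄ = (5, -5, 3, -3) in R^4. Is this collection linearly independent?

Form the 4×4 matrix with these as columns; its determinant is -354.
A nonzero determinant means the columns are linearly independent.

linearly independent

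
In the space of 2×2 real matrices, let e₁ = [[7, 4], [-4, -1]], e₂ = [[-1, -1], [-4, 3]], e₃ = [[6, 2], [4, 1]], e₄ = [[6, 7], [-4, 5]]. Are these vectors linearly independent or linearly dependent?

Write each element as a coordinate vector in ℝ⁴ using {E₁₁, E₁₂, E₂₁, E₂₂}.
Form the 4×4 matrix with these as columns; its determinant is -1128.
A nonzero determinant means the columns are linearly independent.

linearly independent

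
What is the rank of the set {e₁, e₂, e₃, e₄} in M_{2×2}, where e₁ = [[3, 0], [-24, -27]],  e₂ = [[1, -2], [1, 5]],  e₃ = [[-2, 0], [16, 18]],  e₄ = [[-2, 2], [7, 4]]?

Represent each element by its coordinate vector in ℝ⁴.
Apply Gaussian elimination to the matrix whose rows are e₁, e₂, e₃, e₄.
There are 2 pivot columns, so rank = 2.

2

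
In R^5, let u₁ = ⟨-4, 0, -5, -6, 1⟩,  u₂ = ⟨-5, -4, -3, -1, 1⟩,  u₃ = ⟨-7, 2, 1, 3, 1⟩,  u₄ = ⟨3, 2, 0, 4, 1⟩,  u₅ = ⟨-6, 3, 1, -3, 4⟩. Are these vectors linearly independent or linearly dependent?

Row-reduce the matrix whose columns are u₁, u₂, u₃, u₄, u₅.
The reduction yields 5 nonzero rows, so the rank is 5.
Since rank = 5 (the number of vectors), the set is linearly independent.

linearly independent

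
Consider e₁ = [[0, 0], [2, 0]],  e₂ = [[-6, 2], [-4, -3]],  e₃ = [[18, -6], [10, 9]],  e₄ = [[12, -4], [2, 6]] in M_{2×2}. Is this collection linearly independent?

linearly dependent

Write each element as a coordinate vector in ℝ⁴ using {E₁₁, E₁₂, E₂₁, E₂₂}.
Row-reduce the matrix whose columns are e₁, e₂, e₃, e₄.
The reduction yields 2 nonzero rows, so the rank is 2.
Since rank 2 < 4, the set is linearly dependent.
Indeed e₁ + 3e₂ + e₃ = 0.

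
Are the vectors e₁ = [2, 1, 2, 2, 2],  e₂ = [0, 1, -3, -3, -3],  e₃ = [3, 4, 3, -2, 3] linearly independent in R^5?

linearly independent

Row-reduce the matrix whose columns are e₁, e₂, e₃.
The reduction yields 3 nonzero rows, so the rank is 3.
Since rank = 3 (the number of vectors), the set is linearly independent.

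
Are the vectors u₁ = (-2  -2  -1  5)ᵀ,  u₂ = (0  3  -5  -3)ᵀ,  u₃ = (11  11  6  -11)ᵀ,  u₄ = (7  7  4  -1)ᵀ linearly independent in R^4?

Row-reduce the matrix whose columns are u₁, u₂, u₃, u₄.
The reduction yields 3 nonzero rows, so the rank is 3.
Since rank 3 < 4, the set is linearly dependent.

linearly dependent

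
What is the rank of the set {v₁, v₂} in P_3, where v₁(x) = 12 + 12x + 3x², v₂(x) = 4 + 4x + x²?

Represent each element by its coordinate vector in ℝ⁴.
Row-reduce the 2×4 matrix with these as rows.
There is 1 pivot column, so rank = 1.

1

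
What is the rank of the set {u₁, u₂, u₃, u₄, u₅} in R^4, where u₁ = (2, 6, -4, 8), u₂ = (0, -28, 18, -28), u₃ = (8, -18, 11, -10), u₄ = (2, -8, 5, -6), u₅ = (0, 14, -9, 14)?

2

Put the 4×5 matrix [u₁|u₂|u₃|u₄|u₅] into echelon form.
The echelon form has 2 nonzero rows, so the rank is 2.
(With 5 elements in a 4-dimensional space the rank is at most 4.)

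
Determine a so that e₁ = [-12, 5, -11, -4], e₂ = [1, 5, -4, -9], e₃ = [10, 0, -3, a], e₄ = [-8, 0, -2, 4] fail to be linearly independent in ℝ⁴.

The set is linearly dependent precisely when det[e₁; e₂; e₃; e₄] = 0.
Expanding, det = 150*a + 1080.
Solving 150*a + 1080 = 0 yields a = -36/5.

a = -36/5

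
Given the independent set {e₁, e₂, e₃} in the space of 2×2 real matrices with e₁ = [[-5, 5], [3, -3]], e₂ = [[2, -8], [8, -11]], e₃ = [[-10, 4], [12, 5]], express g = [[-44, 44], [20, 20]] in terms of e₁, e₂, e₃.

g = 4e₁ - 2e₂ + 2e₃

Work in coordinates with respect to the standard basis {E₁₁, E₁₂, E₂₁, E₂₂}.
Solve the system with e₁, e₂, e₃ as columns and g as the right-hand side.
Row-reducing the augmented matrix gives the unique coefficients (c₁, c₂, c₃) = (4, -2, 2).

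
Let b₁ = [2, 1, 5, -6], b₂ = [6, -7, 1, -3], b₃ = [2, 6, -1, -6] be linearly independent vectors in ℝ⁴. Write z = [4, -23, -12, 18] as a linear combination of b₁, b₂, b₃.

z = -3b₁ + 2b₂ - b₃

Solve the system with b₁, b₂, b₃ as columns and z as the right-hand side.
Back-substitution yields (c₁, c₂, c₃) = (-3, 2, -1).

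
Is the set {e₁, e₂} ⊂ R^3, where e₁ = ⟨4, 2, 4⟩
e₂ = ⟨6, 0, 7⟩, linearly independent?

linearly independent

Place the vectors as rows of a 2×3 matrix and reduce to echelon form.
The reduction yields 2 nonzero rows, so the rank is 2.
Since rank = 2 (the number of vectors), the set is linearly independent.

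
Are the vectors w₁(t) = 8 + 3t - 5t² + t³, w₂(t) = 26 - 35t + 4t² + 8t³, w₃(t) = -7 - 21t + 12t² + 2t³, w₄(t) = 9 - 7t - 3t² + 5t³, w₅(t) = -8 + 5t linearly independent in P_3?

Write each element as a coordinate vector in ℝ⁴ using {1, t, …, t³}.
There are 5 vectors in a 4-dimensional space, so they cannot be linearly independent.

linearly dependent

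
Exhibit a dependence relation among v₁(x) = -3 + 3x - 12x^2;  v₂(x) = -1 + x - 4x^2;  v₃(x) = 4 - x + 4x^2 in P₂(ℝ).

v₁ - 3v₂ = 0

Write each element as a vector in ℝ³ using {1, x, x^2}.
Write the vectors as columns of a matrix and find a nonzero vector in its null space.
The free variable yields coefficients (1, -3, 0) (any nonzero multiple also works).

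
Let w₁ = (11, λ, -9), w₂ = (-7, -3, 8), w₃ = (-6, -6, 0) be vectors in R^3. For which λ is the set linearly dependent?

λ = 13/2

Dependence holds iff the 3×3 matrix [w₁ w₂ w₃] is singular.
Cofactor expansion gives det = 312 - 48*λ.
Solving 312 - 48*λ = 0 yields λ = 13/2.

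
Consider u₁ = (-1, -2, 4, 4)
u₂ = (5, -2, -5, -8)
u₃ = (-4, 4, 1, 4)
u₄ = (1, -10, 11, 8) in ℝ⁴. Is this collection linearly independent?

linearly dependent

The matrix [u₁|u₂|u₃|u₄] has determinant 0.
A zero determinant means the columns are linearly dependent.
Indeed u₁ + u₂ + u₃ = 0.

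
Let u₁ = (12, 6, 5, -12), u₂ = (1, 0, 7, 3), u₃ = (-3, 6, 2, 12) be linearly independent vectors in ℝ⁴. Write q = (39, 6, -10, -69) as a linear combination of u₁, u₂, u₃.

Solve the system with u₁, u₂, u₃ as columns and q as the right-hand side.
The system has the unique solution (α₁, α₂, α₃) = (3, -3, -2).

q = 3u₁ - 3u₂ - 2u₃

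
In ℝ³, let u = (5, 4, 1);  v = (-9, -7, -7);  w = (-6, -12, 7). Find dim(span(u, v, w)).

3

Form the matrix with u, v, w as columns and reduce.
Exactly 3 pivots survive; hence the rank is 3.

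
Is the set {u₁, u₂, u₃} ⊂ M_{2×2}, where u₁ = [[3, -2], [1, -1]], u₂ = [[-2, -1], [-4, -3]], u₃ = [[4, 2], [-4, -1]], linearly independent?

Take coordinates with respect to the standard basis {E₁₁, E₁₂, E₂₁, E₂₂}.
Place the vectors as rows of a 3×4 matrix and reduce to echelon form.
The reduction yields 3 nonzero rows, so the rank is 3.
Since rank = 3 (the number of vectors), the set is linearly independent.

linearly independent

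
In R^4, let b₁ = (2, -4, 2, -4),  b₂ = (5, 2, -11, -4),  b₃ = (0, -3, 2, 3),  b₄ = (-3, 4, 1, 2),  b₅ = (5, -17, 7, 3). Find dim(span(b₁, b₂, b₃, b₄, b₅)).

dim = 3

Form the matrix with b₁, b₂, b₃, b₄, b₅ as columns and reduce.
Exactly 3 pivots survive; hence the rank is 3.
(With 5 elements in a 4-dimensional space the rank is at most 4.)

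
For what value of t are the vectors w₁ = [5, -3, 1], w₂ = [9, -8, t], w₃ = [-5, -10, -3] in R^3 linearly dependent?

The vectors are dependent exactly when the determinant of the matrix with rows w₁, w₂, w₃ vanishes.
Expanding, det = 65*t - 91.
Setting this to zero gives t = 7/5.

t = 7/5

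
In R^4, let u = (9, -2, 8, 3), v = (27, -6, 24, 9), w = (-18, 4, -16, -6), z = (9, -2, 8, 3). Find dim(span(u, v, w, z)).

Row-reduce the 4×4 matrix with these as rows.
Exactly 1 pivot survives; hence the rank is 1.

dim = 1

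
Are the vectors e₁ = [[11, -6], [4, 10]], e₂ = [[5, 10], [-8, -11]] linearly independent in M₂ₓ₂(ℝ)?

linearly independent

Take coordinates with respect to the standard basis {E₁₁, E₁₂, E₂₁, E₂₂}.
Place the vectors as rows of a 2×4 matrix and reduce to echelon form.
The reduction yields 2 nonzero rows, so the rank is 2.
Since rank = 2 (the number of vectors), the set is linearly independent.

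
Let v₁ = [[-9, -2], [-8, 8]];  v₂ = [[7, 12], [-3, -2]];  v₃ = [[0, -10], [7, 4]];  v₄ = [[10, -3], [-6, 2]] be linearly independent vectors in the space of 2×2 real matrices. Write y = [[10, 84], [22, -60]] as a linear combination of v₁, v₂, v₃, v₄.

Take coordinate vectors relative to {E₁₁, E₁₂, E₂₁, E₂₂}.
Write y = α₁v₁ + … + α₄v₄ and equate components.
Back-substitution yields (α₁, …, α₄) = (-4, 2, -4, -4).

y = -4v₁ + 2v₂ - 4v₃ - 4v₄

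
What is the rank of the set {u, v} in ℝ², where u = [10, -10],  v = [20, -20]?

Row-reduce the 2×2 matrix with these as rows.
The echelon form has 1 nonzero row, so the rank is 1.

1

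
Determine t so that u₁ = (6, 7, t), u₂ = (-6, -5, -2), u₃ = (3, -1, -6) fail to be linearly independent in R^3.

The set is linearly dependent precisely when det[u₁; u₂; u₃] = 0.
Cofactor expansion gives det = 21*t - 126.
Setting this to zero gives t = 6.

t = 6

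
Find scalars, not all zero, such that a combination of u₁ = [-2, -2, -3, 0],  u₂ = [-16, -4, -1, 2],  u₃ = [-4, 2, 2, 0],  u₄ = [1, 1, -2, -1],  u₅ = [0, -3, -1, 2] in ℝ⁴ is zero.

3u₁ - u₂ + 2u₃ - 2u₄ = 0

Write the vectors as columns of a matrix and find a nonzero vector in its null space.
A generator of the null space is (3, -1, 2, -2, 0).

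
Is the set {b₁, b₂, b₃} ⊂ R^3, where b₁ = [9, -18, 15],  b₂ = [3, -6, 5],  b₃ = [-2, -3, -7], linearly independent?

One vector is a scalar multiple of another, so the set is dependent.

linearly dependent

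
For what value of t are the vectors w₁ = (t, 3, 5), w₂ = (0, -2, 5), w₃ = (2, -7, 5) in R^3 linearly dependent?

Dependence holds iff the 3×3 matrix [w₁ w₂ w₃] is singular.
Cofactor expansion gives det = 25*t + 50.
This vanishes exactly when t = -2.

t = -2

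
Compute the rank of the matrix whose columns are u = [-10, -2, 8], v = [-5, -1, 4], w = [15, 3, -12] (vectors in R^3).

Apply Gaussian elimination to the matrix whose rows are u, v, w.
Exactly 1 pivot survives; hence the rank is 1.

rank 1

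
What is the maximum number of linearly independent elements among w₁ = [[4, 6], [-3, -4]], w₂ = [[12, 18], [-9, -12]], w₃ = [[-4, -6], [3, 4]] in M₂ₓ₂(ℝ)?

1

Use coordinates relative to {E₁₁, E₁₂, E₂₁, E₂₂}.
Row-reduce the 3×4 matrix with these as rows.
Exactly 1 pivot survives; hence the rank is 1.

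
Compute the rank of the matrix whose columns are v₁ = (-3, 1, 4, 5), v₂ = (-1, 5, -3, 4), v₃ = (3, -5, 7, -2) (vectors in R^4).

rank 3

Row-reduce the 3×4 matrix with these as rows.
The echelon form has 3 nonzero rows, so the rank is 3.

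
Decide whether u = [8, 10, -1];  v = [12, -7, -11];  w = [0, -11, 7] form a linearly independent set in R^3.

Form the 3×3 matrix with these as columns; its determinant is -2068.
A nonzero determinant means the columns are linearly independent.

linearly independent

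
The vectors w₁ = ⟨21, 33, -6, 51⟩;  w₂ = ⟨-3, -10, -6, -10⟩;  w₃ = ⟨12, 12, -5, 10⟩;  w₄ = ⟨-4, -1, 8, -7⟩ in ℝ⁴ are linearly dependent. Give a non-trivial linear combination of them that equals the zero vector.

w₁ + 3w₂ + 3w₄ = 0

Solve the homogeneous system with w₁, w₂, w₃, w₄ as columns by row-reducing the coefficient matrix.
A generator of the null space is (1, 3, 0, 3).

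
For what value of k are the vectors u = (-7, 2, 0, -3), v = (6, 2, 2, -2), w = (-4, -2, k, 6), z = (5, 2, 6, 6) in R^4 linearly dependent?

k = 2/7

Dependence holds iff the 4×4 matrix [u v w z] is singular.
Cofactor expansion gives det = 60 - 210*k.
Setting this to zero gives k = 2/7.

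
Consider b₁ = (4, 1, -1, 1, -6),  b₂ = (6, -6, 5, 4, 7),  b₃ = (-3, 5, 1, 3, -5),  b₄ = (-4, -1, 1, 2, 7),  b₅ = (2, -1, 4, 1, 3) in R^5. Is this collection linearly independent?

Form the 5×5 matrix with these as columns; its determinant is -1066.
A nonzero determinant means the columns are linearly independent.

linearly independent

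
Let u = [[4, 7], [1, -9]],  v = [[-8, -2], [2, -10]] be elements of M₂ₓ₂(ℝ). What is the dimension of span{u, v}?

2

Represent each element by its coordinate vector in ℝ⁴.
Apply Gaussian elimination to the matrix whose rows are u, v.
The echelon form has 2 nonzero rows, so the rank is 2.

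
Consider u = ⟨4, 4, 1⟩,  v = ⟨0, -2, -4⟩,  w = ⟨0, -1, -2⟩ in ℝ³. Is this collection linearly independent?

linearly dependent

Row-reduce the matrix whose columns are u, v, w.
The reduction yields 2 nonzero rows, so the rank is 2.
Since rank 2 < 3, the set is linearly dependent.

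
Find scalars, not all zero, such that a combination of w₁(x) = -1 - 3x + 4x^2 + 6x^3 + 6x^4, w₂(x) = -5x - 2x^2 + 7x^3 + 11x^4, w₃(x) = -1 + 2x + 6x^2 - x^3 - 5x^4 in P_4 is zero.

Write each element as a vector in ℝ⁵ using {1, x, …, x^4}.
Solve the homogeneous system with w₁, w₂, w₃ as columns by row-reducing the coefficient matrix.
One solution (up to scaling) is (1, -1, -1).

w₁ - w₂ - w₃ = 0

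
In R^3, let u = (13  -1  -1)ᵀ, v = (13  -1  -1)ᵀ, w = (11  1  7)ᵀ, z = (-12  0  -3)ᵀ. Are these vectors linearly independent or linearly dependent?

There are 4 vectors in a 3-dimensional space, so they cannot be linearly independent.

linearly dependent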